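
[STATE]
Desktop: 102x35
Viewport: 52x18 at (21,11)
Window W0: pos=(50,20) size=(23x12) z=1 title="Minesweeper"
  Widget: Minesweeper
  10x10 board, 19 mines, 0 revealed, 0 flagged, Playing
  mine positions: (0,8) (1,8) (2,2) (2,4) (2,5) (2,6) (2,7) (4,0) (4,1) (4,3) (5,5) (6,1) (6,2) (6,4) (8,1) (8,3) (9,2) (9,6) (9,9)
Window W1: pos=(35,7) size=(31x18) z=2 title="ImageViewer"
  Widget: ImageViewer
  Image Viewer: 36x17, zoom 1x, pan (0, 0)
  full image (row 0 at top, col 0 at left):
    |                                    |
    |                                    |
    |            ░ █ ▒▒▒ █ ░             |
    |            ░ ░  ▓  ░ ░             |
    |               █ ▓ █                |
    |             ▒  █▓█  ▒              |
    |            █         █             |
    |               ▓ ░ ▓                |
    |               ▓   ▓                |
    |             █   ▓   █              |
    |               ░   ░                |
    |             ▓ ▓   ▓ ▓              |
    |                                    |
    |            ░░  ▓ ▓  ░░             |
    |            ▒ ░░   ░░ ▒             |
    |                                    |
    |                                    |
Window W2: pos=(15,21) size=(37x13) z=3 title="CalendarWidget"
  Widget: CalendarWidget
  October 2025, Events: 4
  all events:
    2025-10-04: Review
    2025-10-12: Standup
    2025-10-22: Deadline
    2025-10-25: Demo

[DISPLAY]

              ┃                             ┃       
              ┃            ░ █ ▒▒▒ █ ░      ┃       
              ┃            ░ ░  ▓  ░ ░      ┃       
              ┃               █ ▓ █         ┃       
              ┃             ▒  █▓█  ▒       ┃       
              ┃            █         █      ┃       
              ┃               ▓ ░ ▓         ┃       
              ┃               ▓   ▓         ┃       
              ┃             █   ▓   █       ┃       
              ┃               ░   ░         ┃━━━━━━┓
━━━━━━━━━━━━━━━━━━━━━━━━━━━━━━┓   ▓ ▓       ┃      ┃
ndarWidget                    ┃             ┃──────┨
──────────────────────────────┨▓ ▓  ░░      ┃      ┃
       October 2025           ┃━━━━━━━━━━━━━┛      ┃
 We Th Fr Sa Su               ┃■■■■■■■■■           ┃
  1  2  3  4*  5              ┃■■■■■■■■■           ┃
  8  9 10 11 12*              ┃■■■■■■■■■           ┃
 15 16 17 18 19               ┃■■■■■■■■■           ┃


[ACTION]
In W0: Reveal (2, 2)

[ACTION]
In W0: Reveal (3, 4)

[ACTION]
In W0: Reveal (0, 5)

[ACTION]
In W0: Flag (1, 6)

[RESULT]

              ┃                             ┃       
              ┃            ░ █ ▒▒▒ █ ░      ┃       
              ┃            ░ ░  ▓  ░ ░      ┃       
              ┃               █ ▓ █         ┃       
              ┃             ▒  █▓█  ▒       ┃       
              ┃            █         █      ┃       
              ┃               ▓ ░ ▓         ┃       
              ┃               ▓   ▓         ┃       
              ┃             █   ▓   █       ┃       
              ┃               ░   ░         ┃━━━━━━┓
━━━━━━━━━━━━━━━━━━━━━━━━━━━━━━┓   ▓ ▓       ┃      ┃
ndarWidget                    ┃             ┃──────┨
──────────────────────────────┨▓ ▓  ░░      ┃      ┃
       October 2025           ┃━━━━━━━━━━━━━┛      ┃
 We Th Fr Sa Su               ┃■✹■✹✹✹✹■■           ┃
  1  2  3  4*  5              ┃■■■■■■■■■           ┃
  8  9 10 11 12*              ┃✹■✹■■■■■■           ┃
 15 16 17 18 19               ┃■■■■✹■■■■           ┃


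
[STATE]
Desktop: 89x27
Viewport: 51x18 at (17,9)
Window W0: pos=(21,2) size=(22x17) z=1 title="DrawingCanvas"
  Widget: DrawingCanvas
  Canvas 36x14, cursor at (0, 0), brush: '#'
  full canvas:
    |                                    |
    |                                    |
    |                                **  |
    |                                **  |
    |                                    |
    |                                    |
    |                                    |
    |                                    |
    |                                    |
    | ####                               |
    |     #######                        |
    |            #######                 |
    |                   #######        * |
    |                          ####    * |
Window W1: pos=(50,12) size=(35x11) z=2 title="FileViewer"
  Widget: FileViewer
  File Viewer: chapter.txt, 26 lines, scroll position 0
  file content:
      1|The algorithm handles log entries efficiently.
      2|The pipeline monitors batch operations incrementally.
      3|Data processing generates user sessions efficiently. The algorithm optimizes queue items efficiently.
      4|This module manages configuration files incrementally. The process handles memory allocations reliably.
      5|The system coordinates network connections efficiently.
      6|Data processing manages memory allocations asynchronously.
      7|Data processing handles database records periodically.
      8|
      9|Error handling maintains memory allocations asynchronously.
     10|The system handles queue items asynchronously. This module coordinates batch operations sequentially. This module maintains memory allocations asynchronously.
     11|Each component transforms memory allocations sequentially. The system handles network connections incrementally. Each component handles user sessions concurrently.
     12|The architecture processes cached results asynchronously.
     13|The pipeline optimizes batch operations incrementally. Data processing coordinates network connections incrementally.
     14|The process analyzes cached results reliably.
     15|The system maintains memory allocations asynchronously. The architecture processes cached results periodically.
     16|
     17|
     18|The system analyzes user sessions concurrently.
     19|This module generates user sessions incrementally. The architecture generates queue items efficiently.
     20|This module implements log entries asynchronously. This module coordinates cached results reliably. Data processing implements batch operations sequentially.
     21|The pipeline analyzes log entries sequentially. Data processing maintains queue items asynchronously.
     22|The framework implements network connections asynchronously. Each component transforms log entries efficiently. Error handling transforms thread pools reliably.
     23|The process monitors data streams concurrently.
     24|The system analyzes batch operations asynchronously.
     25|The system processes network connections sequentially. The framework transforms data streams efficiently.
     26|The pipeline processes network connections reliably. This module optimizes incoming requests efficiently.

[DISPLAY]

    ┃                    ┃                         
    ┃                    ┃                         
    ┃                    ┃                         
    ┃                    ┃       ┏━━━━━━━━━━━━━━━━━
    ┃                    ┃       ┃ FileViewer      
    ┃ ####               ┃       ┠─────────────────
    ┃     #######        ┃       ┃The algorithm han
    ┃            ####### ┃       ┃The pipeline moni
    ┃                   #┃       ┃Data processing g
    ┗━━━━━━━━━━━━━━━━━━━━┛       ┃This module manag
                                 ┃The system coordi
                                 ┃Data processing m
                                 ┃Data processing h
                                 ┗━━━━━━━━━━━━━━━━━
                                                   
                                                   
                                                   
                                                   


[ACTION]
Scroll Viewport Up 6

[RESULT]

    ┃ DrawingCanvas      ┃                         
    ┠────────────────────┨                         
    ┃+                   ┃                         
    ┃                    ┃                         
    ┃                    ┃                         
    ┃                    ┃                         
    ┃                    ┃                         
    ┃                    ┃                         
    ┃                    ┃                         
    ┃                    ┃       ┏━━━━━━━━━━━━━━━━━
    ┃                    ┃       ┃ FileViewer      
    ┃ ####               ┃       ┠─────────────────
    ┃     #######        ┃       ┃The algorithm han
    ┃            ####### ┃       ┃The pipeline moni
    ┃                   #┃       ┃Data processing g
    ┗━━━━━━━━━━━━━━━━━━━━┛       ┃This module manag
                                 ┃The system coordi
                                 ┃Data processing m


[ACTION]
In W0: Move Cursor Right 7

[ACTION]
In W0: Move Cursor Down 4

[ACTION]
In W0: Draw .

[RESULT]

    ┃ DrawingCanvas      ┃                         
    ┠────────────────────┨                         
    ┃                    ┃                         
    ┃                    ┃                         
    ┃                    ┃                         
    ┃                    ┃                         
    ┃       .            ┃                         
    ┃                    ┃                         
    ┃                    ┃                         
    ┃                    ┃       ┏━━━━━━━━━━━━━━━━━
    ┃                    ┃       ┃ FileViewer      
    ┃ ####               ┃       ┠─────────────────
    ┃     #######        ┃       ┃The algorithm han
    ┃            ####### ┃       ┃The pipeline moni
    ┃                   #┃       ┃Data processing g
    ┗━━━━━━━━━━━━━━━━━━━━┛       ┃This module manag
                                 ┃The system coordi
                                 ┃Data processing m


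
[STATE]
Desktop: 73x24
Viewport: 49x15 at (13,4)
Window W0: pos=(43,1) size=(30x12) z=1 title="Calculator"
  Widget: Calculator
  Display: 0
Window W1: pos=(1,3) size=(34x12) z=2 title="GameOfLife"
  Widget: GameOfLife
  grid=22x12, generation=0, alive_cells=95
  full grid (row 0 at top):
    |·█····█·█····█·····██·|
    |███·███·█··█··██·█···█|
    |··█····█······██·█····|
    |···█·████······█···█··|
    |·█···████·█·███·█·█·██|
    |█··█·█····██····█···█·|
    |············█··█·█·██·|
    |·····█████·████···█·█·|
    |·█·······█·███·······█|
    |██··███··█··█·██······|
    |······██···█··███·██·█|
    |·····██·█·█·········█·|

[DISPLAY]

                     ┃        ┃                  
─────────────────────┨        ┃┌───┬───┬───┬───┐ 
                     ┃        ┃│ 7 │ 8 │ 9 │ ÷ │ 
···██·█····          ┃        ┃├───┼───┼───┼───┤ 
····█···█··          ┃        ┃│ 4 │ 5 │ 6 │ × │ 
·███·█·█·██          ┃        ┃├───┼───┼───┼───┤ 
█····█···█·          ┃        ┃│ 1 │ 2 │ 3 │ - │ 
·█··█·█·██·          ┃        ┃└───┴───┴───┴───┘ 
████···█·█·          ┃        ┗━━━━━━━━━━━━━━━━━━
███·······█          ┃                           
━━━━━━━━━━━━━━━━━━━━━┛                           
                                                 
                                                 
                                                 
                                                 


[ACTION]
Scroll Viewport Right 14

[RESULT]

          ┃        ┃                           0┃
──────────┨        ┃┌───┬───┬───┬───┐           ┃
          ┃        ┃│ 7 │ 8 │ 9 │ ÷ │           ┃
          ┃        ┃├───┼───┼───┼───┤           ┃
          ┃        ┃│ 4 │ 5 │ 6 │ × │           ┃
          ┃        ┃├───┼───┼───┼───┤           ┃
          ┃        ┃│ 1 │ 2 │ 3 │ - │           ┃
          ┃        ┃└───┴───┴───┴───┘           ┃
          ┃        ┗━━━━━━━━━━━━━━━━━━━━━━━━━━━━┛
          ┃                                      
━━━━━━━━━━┛                                      
                                                 
                                                 
                                                 
                                                 


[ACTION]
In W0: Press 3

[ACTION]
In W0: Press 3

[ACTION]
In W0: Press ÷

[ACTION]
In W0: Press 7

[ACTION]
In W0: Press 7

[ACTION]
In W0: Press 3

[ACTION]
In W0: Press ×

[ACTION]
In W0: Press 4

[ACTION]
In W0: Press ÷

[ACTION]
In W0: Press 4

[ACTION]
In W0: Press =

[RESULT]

          ┃        ┃                 0.042690815┃
──────────┨        ┃┌───┬───┬───┬───┐           ┃
          ┃        ┃│ 7 │ 8 │ 9 │ ÷ │           ┃
          ┃        ┃├───┼───┼───┼───┤           ┃
          ┃        ┃│ 4 │ 5 │ 6 │ × │           ┃
          ┃        ┃├───┼───┼───┼───┤           ┃
          ┃        ┃│ 1 │ 2 │ 3 │ - │           ┃
          ┃        ┃└───┴───┴───┴───┘           ┃
          ┃        ┗━━━━━━━━━━━━━━━━━━━━━━━━━━━━┛
          ┃                                      
━━━━━━━━━━┛                                      
                                                 
                                                 
                                                 
                                                 


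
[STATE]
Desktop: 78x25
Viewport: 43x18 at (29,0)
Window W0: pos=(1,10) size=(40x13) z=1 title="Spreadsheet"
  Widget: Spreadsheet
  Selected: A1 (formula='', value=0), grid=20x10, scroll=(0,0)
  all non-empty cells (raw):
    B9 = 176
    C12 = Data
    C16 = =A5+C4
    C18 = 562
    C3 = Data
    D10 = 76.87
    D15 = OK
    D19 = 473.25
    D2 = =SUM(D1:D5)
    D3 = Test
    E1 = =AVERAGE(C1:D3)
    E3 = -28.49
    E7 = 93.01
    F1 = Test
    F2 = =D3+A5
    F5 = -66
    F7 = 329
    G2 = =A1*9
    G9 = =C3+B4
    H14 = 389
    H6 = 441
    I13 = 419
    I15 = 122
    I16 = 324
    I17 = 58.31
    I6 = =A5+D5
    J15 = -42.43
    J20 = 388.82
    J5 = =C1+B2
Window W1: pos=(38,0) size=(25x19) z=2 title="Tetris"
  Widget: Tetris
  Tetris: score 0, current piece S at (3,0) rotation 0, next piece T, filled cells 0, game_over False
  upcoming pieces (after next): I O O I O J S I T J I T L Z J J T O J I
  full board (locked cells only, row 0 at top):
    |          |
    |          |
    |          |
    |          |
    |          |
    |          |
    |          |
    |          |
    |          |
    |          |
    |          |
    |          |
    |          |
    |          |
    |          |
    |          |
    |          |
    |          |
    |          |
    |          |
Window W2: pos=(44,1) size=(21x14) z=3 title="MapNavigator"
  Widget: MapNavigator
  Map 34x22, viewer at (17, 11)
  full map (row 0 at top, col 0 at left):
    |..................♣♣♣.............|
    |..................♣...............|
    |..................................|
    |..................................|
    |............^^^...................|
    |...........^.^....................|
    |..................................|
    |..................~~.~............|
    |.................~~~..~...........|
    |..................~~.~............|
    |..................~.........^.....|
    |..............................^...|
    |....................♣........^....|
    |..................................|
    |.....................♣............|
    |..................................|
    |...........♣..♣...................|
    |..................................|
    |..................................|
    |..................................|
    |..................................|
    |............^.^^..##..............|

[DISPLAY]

         ┏━━━━━━━━━━━━━━━━━━━━━━━┓         
         ┃ Tetr┏━━━━━━━━━━━━━━━━━━━┓       
         ┠─────┃ MapNavigator      ┃       
         ┃     ┠───────────────────┨       
         ┃     ┃...................┃       
         ┃     ┃..........~~.~.....┃       
         ┃     ┃.........~~~..~....┃       
         ┃     ┃..........~~.~.....┃       
         ┃     ┃..........~........┃       
         ┃     ┃.........@.........┃       
━━━━━━━━━┃     ┃............♣......┃       
         ┃     ┃...................┃       
─────────┃     ┃.............♣.....┃       
         ┃     ┃...................┃       
    D    ┃     ┗━━━━━━━━━━━━━━━━━━━┛       
---------┃          │            ┃         
0       0┃          │            ┃         
0#CIRC!  ┃          │            ┃         


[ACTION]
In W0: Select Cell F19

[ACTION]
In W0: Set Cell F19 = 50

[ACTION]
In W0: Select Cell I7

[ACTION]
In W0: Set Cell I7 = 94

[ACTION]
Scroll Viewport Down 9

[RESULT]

         ┃     ┃..........~~.~.....┃       
         ┃     ┃..........~........┃       
         ┃     ┃.........@.........┃       
━━━━━━━━━┃     ┃............♣......┃       
         ┃     ┃...................┃       
─────────┃     ┃.............♣.....┃       
         ┃     ┃...................┃       
    D    ┃     ┗━━━━━━━━━━━━━━━━━━━┛       
---------┃          │            ┃         
0       0┃          │            ┃         
0#CIRC!  ┃          │            ┃         
 Test    ┗━━━━━━━━━━━━━━━━━━━━━━━┛         
0       0  ┃                               
0       0  ┃                               
0       0  ┃                               
━━━━━━━━━━━┛                               
                                           
                                           


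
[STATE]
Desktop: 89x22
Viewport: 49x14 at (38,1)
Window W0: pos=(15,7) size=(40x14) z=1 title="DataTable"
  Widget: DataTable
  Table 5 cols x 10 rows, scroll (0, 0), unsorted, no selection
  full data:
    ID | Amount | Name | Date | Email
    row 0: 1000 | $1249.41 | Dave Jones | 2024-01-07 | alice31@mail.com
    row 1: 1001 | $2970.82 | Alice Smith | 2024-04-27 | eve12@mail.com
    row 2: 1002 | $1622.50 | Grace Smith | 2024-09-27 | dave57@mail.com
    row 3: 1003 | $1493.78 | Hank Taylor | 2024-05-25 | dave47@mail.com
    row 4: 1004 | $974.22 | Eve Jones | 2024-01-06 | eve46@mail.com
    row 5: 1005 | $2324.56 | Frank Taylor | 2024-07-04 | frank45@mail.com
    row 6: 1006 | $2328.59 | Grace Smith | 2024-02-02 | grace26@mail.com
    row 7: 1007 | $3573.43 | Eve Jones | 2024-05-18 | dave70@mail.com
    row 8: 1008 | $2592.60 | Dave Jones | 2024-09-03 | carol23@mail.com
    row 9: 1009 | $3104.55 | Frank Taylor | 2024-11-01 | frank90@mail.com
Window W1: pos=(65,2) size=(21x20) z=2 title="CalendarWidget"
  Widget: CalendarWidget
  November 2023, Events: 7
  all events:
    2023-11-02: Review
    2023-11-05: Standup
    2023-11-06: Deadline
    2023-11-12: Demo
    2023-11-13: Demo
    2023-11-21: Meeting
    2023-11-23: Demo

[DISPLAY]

                                                 
                           ┏━━━━━━━━━━━━━━━━━━━┓ 
                           ┃ CalendarWidget    ┃ 
                           ┠───────────────────┨ 
                           ┃   November 2023   ┃ 
                           ┃Mo Tu We Th Fr Sa S┃ 
━━━━━━━━━━━━━━━━┓          ┃       1  2*  3  4 ┃ 
                ┃          ┃ 6*  7  8  9 10 11 ┃ 
────────────────┨          ┃13* 14 15 16 17 18 ┃ 
    │Date      │┃          ┃20 21* 22 23* 24 25┃ 
────┼──────────┼┃          ┃27 28 29 30        ┃ 
es  │2024-01-07│┃          ┃                   ┃ 
ith │2024-04-27│┃          ┃                   ┃ 
ith │2024-09-27│┃          ┃                   ┃ 


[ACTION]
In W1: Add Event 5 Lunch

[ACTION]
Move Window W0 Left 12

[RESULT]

                                                 
                           ┏━━━━━━━━━━━━━━━━━━━┓ 
                           ┃ CalendarWidget    ┃ 
                           ┠───────────────────┨ 
                           ┃   November 2023   ┃ 
                           ┃Mo Tu We Th Fr Sa S┃ 
━━━━┓                      ┃       1  2*  3  4 ┃ 
    ┃                      ┃ 6*  7  8  9 10 11 ┃ 
────┨                      ┃13* 14 15 16 17 18 ┃ 
   │┃                      ┃20 21* 22 23* 24 25┃ 
───┼┃                      ┃27 28 29 30        ┃ 
-07│┃                      ┃                   ┃ 
-27│┃                      ┃                   ┃ 
-27│┃                      ┃                   ┃ 


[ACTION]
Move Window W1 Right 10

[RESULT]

                                                 
                              ┏━━━━━━━━━━━━━━━━━━
                              ┃ CalendarWidget   
                              ┠──────────────────
                              ┃   November 2023  
                              ┃Mo Tu We Th Fr Sa 
━━━━┓                         ┃       1  2*  3  4
    ┃                         ┃ 6*  7  8  9 10 11
────┨                         ┃13* 14 15 16 17 18
   │┃                         ┃20 21* 22 23* 24 2
───┼┃                         ┃27 28 29 30       
-07│┃                         ┃                  
-27│┃                         ┃                  
-27│┃                         ┃                  


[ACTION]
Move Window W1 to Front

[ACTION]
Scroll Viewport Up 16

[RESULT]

                                                 
                                                 
                              ┏━━━━━━━━━━━━━━━━━━
                              ┃ CalendarWidget   
                              ┠──────────────────
                              ┃   November 2023  
                              ┃Mo Tu We Th Fr Sa 
━━━━┓                         ┃       1  2*  3  4
    ┃                         ┃ 6*  7  8  9 10 11
────┨                         ┃13* 14 15 16 17 18
   │┃                         ┃20 21* 22 23* 24 2
───┼┃                         ┃27 28 29 30       
-07│┃                         ┃                  
-27│┃                         ┃                  


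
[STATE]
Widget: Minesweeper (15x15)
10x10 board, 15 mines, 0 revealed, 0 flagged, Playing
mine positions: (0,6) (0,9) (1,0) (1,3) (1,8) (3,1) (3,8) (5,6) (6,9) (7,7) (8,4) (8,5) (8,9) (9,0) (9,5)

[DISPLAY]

■■■■■■■■■■     
■■■■■■■■■■     
■■■■■■■■■■     
■■■■■■■■■■     
■■■■■■■■■■     
■■■■■■■■■■     
■■■■■■■■■■     
■■■■■■■■■■     
■■■■■■■■■■     
■■■■■■■■■■     
               
               
               
               
               


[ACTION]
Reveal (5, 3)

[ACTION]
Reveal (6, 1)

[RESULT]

■■■■■■■■■■     
■■■■1112■■     
■■211  2■■     
■■1    1■■     
111  112■■     
     1■■■■     
     1■■■■     
   122■■■■     
11 1■■■■■■     
■1 1■■■■■■     
               
               
               
               
               


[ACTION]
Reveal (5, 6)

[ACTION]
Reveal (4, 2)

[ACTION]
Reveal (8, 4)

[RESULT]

■■■■■■✹■■✹     
✹■■✹1112✹■     
■■211  2■■     
■✹1    1✹■     
111  112■■     
     1✹■■■     
     1■■■✹     
   122■✹■■     
11 1✹✹■■■✹     
✹1 1■✹■■■■     
               
               
               
               
               


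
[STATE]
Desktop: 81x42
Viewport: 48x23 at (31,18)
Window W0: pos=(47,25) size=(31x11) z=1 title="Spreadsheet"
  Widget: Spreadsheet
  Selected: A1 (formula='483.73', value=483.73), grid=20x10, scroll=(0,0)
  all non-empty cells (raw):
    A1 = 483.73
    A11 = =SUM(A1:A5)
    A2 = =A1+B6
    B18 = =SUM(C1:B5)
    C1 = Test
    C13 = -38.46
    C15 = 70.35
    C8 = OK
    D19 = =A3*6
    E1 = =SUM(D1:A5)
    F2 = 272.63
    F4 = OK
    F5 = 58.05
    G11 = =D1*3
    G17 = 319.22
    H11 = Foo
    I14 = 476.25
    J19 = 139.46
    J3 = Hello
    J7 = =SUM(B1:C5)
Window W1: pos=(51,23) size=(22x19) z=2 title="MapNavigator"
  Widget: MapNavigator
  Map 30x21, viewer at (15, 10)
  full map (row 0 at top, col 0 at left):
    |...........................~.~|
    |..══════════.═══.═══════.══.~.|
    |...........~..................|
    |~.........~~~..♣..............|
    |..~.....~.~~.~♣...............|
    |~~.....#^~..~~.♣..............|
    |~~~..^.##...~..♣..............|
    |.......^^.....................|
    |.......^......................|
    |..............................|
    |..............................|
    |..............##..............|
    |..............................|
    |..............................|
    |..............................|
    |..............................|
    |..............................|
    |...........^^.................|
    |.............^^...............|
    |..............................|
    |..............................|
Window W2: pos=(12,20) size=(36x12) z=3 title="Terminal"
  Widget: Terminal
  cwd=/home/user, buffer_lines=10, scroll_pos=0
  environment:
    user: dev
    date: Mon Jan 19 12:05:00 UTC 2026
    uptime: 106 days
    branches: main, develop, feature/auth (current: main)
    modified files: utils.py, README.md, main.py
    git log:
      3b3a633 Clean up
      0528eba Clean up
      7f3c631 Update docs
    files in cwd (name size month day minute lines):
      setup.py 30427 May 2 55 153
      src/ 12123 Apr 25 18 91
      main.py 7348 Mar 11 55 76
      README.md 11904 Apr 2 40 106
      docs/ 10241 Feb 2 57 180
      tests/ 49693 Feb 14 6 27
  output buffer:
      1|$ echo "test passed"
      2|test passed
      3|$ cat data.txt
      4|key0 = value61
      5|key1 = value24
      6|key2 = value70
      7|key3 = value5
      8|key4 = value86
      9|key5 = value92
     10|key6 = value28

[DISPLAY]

                                                
                                                
━━━━━━━━━━━━━━━━┓                               
                ┃                               
────────────────┨                               
d"              ┃   ┏━━━━━━━━━━━━━━━━━━━━┓      
                ┃   ┃ MapNavigator       ┃      
                ┃━━━┠────────────────────┨━━━━┓ 
                ┃ Sp┃.....~~~..♣.........┃    ┃ 
                ┃───┃...~.~~.~♣..........┃────┨ 
                ┃A1:┃..#^~..~~.♣.........┃    ┃ 
                ┃   ┃^.##...~..♣.........┃    ┃ 
                ┃---┃..^^................┃----┃ 
━━━━━━━━━━━━━━━━┛  1┃..^.................┃    ┃ 
                ┃  2┃....................┃  0 ┃ 
                ┃  3┃..........@.........┃  0 ┃ 
                ┃  4┃.........##.........┃  0 ┃ 
                ┗━━━┃....................┃━━━━┛ 
                    ┃....................┃      
                    ┃....................┃      
                    ┃....................┃      
                    ┃....................┃      
                    ┃......^^............┃      


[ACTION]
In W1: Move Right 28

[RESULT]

                                                
                                                
━━━━━━━━━━━━━━━━┓                               
                ┃                               
────────────────┨                               
d"              ┃   ┏━━━━━━━━━━━━━━━━━━━━┓      
                ┃   ┃ MapNavigator       ┃      
                ┃━━━┠────────────────────┨━━━━┓ 
                ┃ Sp┃...........         ┃    ┃ 
                ┃───┃...........         ┃────┨ 
                ┃A1:┃...........         ┃    ┃ 
                ┃   ┃...........         ┃    ┃ 
                ┃---┃...........         ┃----┃ 
━━━━━━━━━━━━━━━━┛  1┃...........         ┃    ┃ 
                ┃  2┃...........         ┃  0 ┃ 
                ┃  3┃..........@         ┃  0 ┃ 
                ┃  4┃...........         ┃  0 ┃ 
                ┗━━━┃...........         ┃━━━━┛ 
                    ┃...........         ┃      
                    ┃...........         ┃      
                    ┃...........         ┃      
                    ┃...........         ┃      
                    ┃...........         ┃      


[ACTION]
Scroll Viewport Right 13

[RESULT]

                                                
                                                
━━━━━━━━━━━━━━┓                                 
              ┃                                 
──────────────┨                                 
              ┃   ┏━━━━━━━━━━━━━━━━━━━━┓        
              ┃   ┃ MapNavigator       ┃        
              ┃━━━┠────────────────────┨━━━━┓   
              ┃ Sp┃...........         ┃    ┃   
              ┃───┃...........         ┃────┨   
              ┃A1:┃...........         ┃    ┃   
              ┃   ┃...........         ┃    ┃   
              ┃---┃...........         ┃----┃   
━━━━━━━━━━━━━━┛  1┃...........         ┃    ┃   
              ┃  2┃...........         ┃  0 ┃   
              ┃  3┃..........@         ┃  0 ┃   
              ┃  4┃...........         ┃  0 ┃   
              ┗━━━┃...........         ┃━━━━┛   
                  ┃...........         ┃        
                  ┃...........         ┃        
                  ┃...........         ┃        
                  ┃...........         ┃        
                  ┃...........         ┃        


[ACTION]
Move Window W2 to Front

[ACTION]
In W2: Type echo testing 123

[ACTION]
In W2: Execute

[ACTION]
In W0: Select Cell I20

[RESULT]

                                                
                                                
━━━━━━━━━━━━━━┓                                 
              ┃                                 
──────────────┨                                 
              ┃   ┏━━━━━━━━━━━━━━━━━━━━┓        
              ┃   ┃ MapNavigator       ┃        
              ┃━━━┠────────────────────┨━━━━┓   
              ┃ Sp┃...........         ┃    ┃   
              ┃───┃...........         ┃────┨   
              ┃I20┃...........         ┃    ┃   
              ┃   ┃...........         ┃    ┃   
              ┃---┃...........         ┃----┃   
━━━━━━━━━━━━━━┛  1┃...........         ┃    ┃   
              ┃  2┃...........         ┃  0 ┃   
              ┃  3┃..........@         ┃  0 ┃   
              ┃  4┃...........         ┃  0 ┃   
              ┗━━━┃...........         ┃━━━━┛   
                  ┃...........         ┃        
                  ┃...........         ┃        
                  ┃...........         ┃        
                  ┃...........         ┃        
                  ┃...........         ┃        


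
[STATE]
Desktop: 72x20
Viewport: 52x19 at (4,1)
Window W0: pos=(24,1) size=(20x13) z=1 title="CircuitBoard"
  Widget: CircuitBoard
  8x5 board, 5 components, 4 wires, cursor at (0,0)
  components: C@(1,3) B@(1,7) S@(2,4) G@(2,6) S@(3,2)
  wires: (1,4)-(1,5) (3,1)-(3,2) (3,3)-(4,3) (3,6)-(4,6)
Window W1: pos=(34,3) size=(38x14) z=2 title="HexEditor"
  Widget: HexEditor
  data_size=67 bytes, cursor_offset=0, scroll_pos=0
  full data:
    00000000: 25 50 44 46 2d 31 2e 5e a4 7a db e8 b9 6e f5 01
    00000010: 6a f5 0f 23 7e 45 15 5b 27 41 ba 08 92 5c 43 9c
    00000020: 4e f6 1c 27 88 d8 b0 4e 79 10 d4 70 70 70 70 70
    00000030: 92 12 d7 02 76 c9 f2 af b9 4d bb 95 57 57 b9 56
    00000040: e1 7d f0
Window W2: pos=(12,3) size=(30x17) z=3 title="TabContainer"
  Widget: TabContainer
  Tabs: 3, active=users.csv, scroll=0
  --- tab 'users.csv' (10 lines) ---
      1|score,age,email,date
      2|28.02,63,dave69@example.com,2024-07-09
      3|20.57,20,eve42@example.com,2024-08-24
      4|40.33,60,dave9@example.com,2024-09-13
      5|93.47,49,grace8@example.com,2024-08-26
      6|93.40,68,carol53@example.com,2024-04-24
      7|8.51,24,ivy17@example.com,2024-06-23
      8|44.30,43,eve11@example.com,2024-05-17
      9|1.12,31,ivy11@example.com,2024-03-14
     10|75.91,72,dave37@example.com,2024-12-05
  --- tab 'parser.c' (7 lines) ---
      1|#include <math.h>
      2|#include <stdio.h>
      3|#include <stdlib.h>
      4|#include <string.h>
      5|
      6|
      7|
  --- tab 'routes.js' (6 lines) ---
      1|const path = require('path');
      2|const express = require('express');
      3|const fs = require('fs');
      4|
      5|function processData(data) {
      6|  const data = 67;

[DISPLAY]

                    ┏━━━━━━━━━━━━━━━━━━┓            
                    ┃ CircuitBoard     ┃            
        ┏━━━━━━━━━━━━━━━━━━━━━━━━━━━━┓━━━━━━━━━━━━━━
        ┃ TabContainer               ┃tor           
        ┠────────────────────────────┨──────────────
        ┃[users.csv]│ parser.c │ rout┃0  25 50 44 46
        ┃────────────────────────────┃0  6a f5 0f 23
        ┃score,age,email,date        ┃0  4e f6 1c 27
        ┃28.02,63,dave69@example.com,┃0  92 12 d7 02
        ┃20.57,20,eve42@example.com,2┃0  e1 7d f0   
        ┃40.33,60,dave9@example.com,2┃              
        ┃93.47,49,grace8@example.com,┃              
        ┃93.40,68,carol53@example.com┃              
        ┃8.51,24,ivy17@example.com,20┃              
        ┃44.30,43,eve11@example.com,2┃              
        ┃1.12,31,ivy11@example.com,20┃━━━━━━━━━━━━━━
        ┃75.91,72,dave37@example.com,┃              
        ┃                            ┃              
        ┗━━━━━━━━━━━━━━━━━━━━━━━━━━━━┛              


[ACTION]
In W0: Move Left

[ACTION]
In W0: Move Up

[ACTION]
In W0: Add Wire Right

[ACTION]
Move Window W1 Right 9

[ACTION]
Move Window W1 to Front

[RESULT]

                    ┏━━━━━━━━━━━━━━━━━━┓            
                    ┃ CircuitBoard     ┃            
        ┏━━━━━━━━━━━━━━━━━━━━━┏━━━━━━━━━━━━━━━━━━━━━
        ┃ TabContainer        ┃ HexEditor           
        ┠─────────────────────┠─────────────────────
        ┃[users.csv]│ parser.c┃00000000  25 50 44 46
        ┃─────────────────────┃00000010  6a f5 0f 23
        ┃score,age,email,date ┃00000020  4e f6 1c 27
        ┃28.02,63,dave69@examp┃00000030  92 12 d7 02
        ┃20.57,20,eve42@exampl┃00000040  e1 7d f0   
        ┃40.33,60,dave9@exampl┃                     
        ┃93.47,49,grace8@examp┃                     
        ┃93.40,68,carol53@exam┃                     
        ┃8.51,24,ivy17@example┃                     
        ┃44.30,43,eve11@exampl┃                     
        ┃1.12,31,ivy11@example┗━━━━━━━━━━━━━━━━━━━━━
        ┃75.91,72,dave37@example.com,┃              
        ┃                            ┃              
        ┗━━━━━━━━━━━━━━━━━━━━━━━━━━━━┛              


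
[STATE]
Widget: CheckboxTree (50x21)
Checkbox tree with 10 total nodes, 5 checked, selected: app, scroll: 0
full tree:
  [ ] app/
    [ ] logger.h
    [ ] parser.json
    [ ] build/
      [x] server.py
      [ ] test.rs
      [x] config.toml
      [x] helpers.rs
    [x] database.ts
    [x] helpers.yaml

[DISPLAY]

>[-] app/                                         
   [ ] logger.h                                   
   [ ] parser.json                                
   [-] build/                                     
     [x] server.py                                
     [ ] test.rs                                  
     [x] config.toml                              
     [x] helpers.rs                               
   [x] database.ts                                
   [x] helpers.yaml                               
                                                  
                                                  
                                                  
                                                  
                                                  
                                                  
                                                  
                                                  
                                                  
                                                  
                                                  


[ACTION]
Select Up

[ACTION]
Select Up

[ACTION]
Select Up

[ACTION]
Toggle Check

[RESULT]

>[x] app/                                         
   [x] logger.h                                   
   [x] parser.json                                
   [x] build/                                     
     [x] server.py                                
     [x] test.rs                                  
     [x] config.toml                              
     [x] helpers.rs                               
   [x] database.ts                                
   [x] helpers.yaml                               
                                                  
                                                  
                                                  
                                                  
                                                  
                                                  
                                                  
                                                  
                                                  
                                                  
                                                  
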